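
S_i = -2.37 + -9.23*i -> [-2.37, -11.6, -20.83, -30.06, -39.29]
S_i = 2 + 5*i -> [2, 7, 12, 17, 22]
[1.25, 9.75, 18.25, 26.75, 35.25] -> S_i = 1.25 + 8.50*i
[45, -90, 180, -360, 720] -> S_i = 45*-2^i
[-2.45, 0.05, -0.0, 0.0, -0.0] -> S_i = -2.45*(-0.02)^i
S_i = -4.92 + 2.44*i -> [-4.92, -2.48, -0.04, 2.4, 4.84]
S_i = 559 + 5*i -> [559, 564, 569, 574, 579]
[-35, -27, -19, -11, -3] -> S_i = -35 + 8*i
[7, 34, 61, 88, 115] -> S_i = 7 + 27*i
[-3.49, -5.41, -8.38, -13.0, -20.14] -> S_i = -3.49*1.55^i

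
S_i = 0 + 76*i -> [0, 76, 152, 228, 304]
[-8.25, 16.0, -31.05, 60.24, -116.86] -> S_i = -8.25*(-1.94)^i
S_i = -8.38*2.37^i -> [-8.38, -19.86, -47.07, -111.56, -264.39]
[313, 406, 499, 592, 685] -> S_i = 313 + 93*i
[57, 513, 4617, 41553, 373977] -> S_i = 57*9^i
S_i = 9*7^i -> [9, 63, 441, 3087, 21609]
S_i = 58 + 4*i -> [58, 62, 66, 70, 74]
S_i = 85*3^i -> [85, 255, 765, 2295, 6885]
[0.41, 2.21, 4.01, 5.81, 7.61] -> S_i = 0.41 + 1.80*i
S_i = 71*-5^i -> [71, -355, 1775, -8875, 44375]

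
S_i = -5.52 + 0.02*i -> [-5.52, -5.5, -5.48, -5.46, -5.44]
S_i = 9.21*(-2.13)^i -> [9.21, -19.62, 41.78, -89.0, 189.57]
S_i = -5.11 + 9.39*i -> [-5.11, 4.28, 13.67, 23.06, 32.45]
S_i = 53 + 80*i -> [53, 133, 213, 293, 373]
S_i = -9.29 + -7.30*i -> [-9.29, -16.59, -23.89, -31.19, -38.49]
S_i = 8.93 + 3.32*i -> [8.93, 12.25, 15.57, 18.89, 22.21]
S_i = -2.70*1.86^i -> [-2.7, -5.02, -9.34, -17.37, -32.32]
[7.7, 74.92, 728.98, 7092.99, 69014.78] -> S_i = 7.70*9.73^i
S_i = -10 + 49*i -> [-10, 39, 88, 137, 186]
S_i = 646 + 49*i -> [646, 695, 744, 793, 842]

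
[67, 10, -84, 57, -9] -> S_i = Random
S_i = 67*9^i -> [67, 603, 5427, 48843, 439587]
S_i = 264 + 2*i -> [264, 266, 268, 270, 272]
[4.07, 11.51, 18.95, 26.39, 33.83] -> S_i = 4.07 + 7.44*i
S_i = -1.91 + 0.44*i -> [-1.91, -1.47, -1.03, -0.59, -0.15]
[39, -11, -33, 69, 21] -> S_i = Random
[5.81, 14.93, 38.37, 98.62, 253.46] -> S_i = 5.81*2.57^i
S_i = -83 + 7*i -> [-83, -76, -69, -62, -55]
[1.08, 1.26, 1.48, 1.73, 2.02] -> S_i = 1.08*1.17^i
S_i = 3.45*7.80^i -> [3.45, 26.91, 209.9, 1637.2, 12770.19]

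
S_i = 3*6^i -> [3, 18, 108, 648, 3888]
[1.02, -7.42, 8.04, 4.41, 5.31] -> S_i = Random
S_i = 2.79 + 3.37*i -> [2.79, 6.16, 9.53, 12.9, 16.27]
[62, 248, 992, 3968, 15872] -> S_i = 62*4^i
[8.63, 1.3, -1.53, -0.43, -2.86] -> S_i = Random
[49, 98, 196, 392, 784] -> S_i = 49*2^i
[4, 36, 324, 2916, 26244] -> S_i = 4*9^i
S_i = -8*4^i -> [-8, -32, -128, -512, -2048]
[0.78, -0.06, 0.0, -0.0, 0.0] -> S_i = 0.78*(-0.08)^i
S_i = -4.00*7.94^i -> [-4.0, -31.76, -252.17, -2002.26, -15897.98]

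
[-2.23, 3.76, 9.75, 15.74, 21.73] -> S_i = -2.23 + 5.99*i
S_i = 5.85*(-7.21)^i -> [5.85, -42.18, 304.11, -2192.61, 15808.73]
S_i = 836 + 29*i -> [836, 865, 894, 923, 952]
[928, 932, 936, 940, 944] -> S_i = 928 + 4*i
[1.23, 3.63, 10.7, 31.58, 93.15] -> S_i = 1.23*2.95^i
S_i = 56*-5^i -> [56, -280, 1400, -7000, 35000]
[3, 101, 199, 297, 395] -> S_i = 3 + 98*i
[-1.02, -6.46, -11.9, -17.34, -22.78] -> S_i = -1.02 + -5.44*i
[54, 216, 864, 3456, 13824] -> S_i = 54*4^i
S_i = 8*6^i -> [8, 48, 288, 1728, 10368]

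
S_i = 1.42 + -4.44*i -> [1.42, -3.02, -7.46, -11.9, -16.34]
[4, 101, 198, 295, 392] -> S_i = 4 + 97*i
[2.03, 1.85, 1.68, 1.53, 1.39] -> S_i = 2.03*0.91^i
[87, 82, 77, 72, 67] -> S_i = 87 + -5*i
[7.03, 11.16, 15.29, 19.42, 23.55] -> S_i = 7.03 + 4.13*i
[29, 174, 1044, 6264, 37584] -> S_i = 29*6^i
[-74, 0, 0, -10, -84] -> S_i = Random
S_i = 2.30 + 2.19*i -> [2.3, 4.49, 6.68, 8.87, 11.06]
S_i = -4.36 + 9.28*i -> [-4.36, 4.92, 14.2, 23.48, 32.76]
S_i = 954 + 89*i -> [954, 1043, 1132, 1221, 1310]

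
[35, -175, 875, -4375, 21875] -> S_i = 35*-5^i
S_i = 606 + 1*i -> [606, 607, 608, 609, 610]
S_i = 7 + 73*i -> [7, 80, 153, 226, 299]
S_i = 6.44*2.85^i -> [6.44, 18.35, 52.31, 149.08, 424.88]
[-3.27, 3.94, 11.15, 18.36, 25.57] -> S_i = -3.27 + 7.21*i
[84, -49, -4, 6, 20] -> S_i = Random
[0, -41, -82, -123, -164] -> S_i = 0 + -41*i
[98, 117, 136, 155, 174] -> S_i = 98 + 19*i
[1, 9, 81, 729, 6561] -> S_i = 1*9^i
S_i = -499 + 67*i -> [-499, -432, -365, -298, -231]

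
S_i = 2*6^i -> [2, 12, 72, 432, 2592]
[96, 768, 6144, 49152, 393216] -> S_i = 96*8^i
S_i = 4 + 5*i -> [4, 9, 14, 19, 24]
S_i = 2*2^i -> [2, 4, 8, 16, 32]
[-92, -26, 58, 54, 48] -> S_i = Random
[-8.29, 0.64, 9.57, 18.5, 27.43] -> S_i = -8.29 + 8.93*i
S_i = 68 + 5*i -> [68, 73, 78, 83, 88]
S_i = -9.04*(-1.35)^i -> [-9.04, 12.2, -16.48, 22.24, -30.03]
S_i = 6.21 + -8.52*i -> [6.21, -2.31, -10.83, -19.35, -27.87]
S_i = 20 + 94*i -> [20, 114, 208, 302, 396]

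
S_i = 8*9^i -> [8, 72, 648, 5832, 52488]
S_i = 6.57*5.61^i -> [6.57, 36.86, 206.77, 1159.99, 6507.54]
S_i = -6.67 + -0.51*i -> [-6.67, -7.18, -7.69, -8.2, -8.71]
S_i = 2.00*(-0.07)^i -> [2.0, -0.14, 0.01, -0.0, 0.0]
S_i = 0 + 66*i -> [0, 66, 132, 198, 264]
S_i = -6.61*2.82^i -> [-6.61, -18.64, -52.57, -148.23, -418.02]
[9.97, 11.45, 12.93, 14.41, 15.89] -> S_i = 9.97 + 1.48*i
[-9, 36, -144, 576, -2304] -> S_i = -9*-4^i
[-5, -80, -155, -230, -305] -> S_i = -5 + -75*i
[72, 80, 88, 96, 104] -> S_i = 72 + 8*i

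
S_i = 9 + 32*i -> [9, 41, 73, 105, 137]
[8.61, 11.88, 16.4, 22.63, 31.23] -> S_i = 8.61*1.38^i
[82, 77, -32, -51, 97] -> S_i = Random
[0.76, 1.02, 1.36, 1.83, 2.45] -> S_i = 0.76*1.34^i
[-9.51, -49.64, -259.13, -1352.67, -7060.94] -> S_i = -9.51*5.22^i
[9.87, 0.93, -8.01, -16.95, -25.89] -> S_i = 9.87 + -8.94*i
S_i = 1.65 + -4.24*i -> [1.65, -2.59, -6.83, -11.07, -15.31]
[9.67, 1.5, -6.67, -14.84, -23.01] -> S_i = 9.67 + -8.17*i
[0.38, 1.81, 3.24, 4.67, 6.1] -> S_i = 0.38 + 1.43*i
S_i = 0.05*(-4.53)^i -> [0.05, -0.23, 1.03, -4.65, 21.06]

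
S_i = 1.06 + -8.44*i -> [1.06, -7.38, -15.82, -24.26, -32.7]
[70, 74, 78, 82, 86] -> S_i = 70 + 4*i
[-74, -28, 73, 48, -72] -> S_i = Random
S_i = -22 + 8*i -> [-22, -14, -6, 2, 10]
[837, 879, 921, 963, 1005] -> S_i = 837 + 42*i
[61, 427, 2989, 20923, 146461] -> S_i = 61*7^i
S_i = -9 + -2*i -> [-9, -11, -13, -15, -17]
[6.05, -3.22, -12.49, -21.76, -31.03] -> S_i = 6.05 + -9.27*i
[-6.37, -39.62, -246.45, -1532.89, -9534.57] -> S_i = -6.37*6.22^i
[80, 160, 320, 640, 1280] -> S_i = 80*2^i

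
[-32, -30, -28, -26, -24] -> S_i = -32 + 2*i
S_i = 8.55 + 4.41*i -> [8.55, 12.96, 17.37, 21.78, 26.19]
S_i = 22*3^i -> [22, 66, 198, 594, 1782]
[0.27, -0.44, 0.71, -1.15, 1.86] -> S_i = 0.27*(-1.62)^i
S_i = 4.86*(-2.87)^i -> [4.86, -13.95, 40.03, -114.89, 329.73]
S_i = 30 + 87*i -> [30, 117, 204, 291, 378]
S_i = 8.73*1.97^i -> [8.73, 17.2, 33.88, 66.74, 131.49]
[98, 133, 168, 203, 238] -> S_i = 98 + 35*i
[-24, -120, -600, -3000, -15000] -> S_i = -24*5^i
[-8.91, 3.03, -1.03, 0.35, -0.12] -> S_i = -8.91*(-0.34)^i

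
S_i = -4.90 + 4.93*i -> [-4.9, 0.03, 4.96, 9.89, 14.82]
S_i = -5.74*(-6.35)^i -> [-5.74, 36.45, -231.45, 1469.71, -9332.69]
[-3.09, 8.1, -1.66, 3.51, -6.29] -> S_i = Random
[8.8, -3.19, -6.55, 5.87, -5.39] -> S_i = Random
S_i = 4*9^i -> [4, 36, 324, 2916, 26244]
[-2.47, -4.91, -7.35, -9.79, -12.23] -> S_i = -2.47 + -2.44*i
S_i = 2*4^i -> [2, 8, 32, 128, 512]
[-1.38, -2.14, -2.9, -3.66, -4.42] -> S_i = -1.38 + -0.76*i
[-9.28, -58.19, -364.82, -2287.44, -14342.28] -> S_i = -9.28*6.27^i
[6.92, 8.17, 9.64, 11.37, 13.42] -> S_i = 6.92*1.18^i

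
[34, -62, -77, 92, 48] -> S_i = Random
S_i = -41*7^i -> [-41, -287, -2009, -14063, -98441]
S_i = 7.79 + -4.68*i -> [7.79, 3.11, -1.57, -6.25, -10.93]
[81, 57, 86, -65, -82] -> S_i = Random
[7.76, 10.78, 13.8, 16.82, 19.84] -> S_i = 7.76 + 3.02*i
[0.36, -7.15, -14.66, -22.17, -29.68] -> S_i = 0.36 + -7.51*i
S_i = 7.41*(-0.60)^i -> [7.41, -4.45, 2.67, -1.6, 0.96]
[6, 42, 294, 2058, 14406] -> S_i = 6*7^i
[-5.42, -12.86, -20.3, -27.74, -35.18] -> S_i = -5.42 + -7.44*i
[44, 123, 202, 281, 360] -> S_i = 44 + 79*i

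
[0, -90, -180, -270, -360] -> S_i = 0 + -90*i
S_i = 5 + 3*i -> [5, 8, 11, 14, 17]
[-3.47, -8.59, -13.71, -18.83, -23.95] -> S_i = -3.47 + -5.12*i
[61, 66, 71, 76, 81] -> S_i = 61 + 5*i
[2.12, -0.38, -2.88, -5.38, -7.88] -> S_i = 2.12 + -2.50*i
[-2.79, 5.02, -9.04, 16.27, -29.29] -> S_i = -2.79*(-1.80)^i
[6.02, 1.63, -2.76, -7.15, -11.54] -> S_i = 6.02 + -4.39*i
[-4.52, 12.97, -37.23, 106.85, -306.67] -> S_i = -4.52*(-2.87)^i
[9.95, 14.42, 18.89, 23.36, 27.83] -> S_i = 9.95 + 4.47*i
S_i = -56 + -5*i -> [-56, -61, -66, -71, -76]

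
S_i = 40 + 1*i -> [40, 41, 42, 43, 44]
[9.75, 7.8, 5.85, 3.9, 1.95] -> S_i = 9.75 + -1.95*i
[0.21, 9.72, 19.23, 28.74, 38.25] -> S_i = 0.21 + 9.51*i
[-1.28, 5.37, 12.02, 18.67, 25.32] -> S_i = -1.28 + 6.65*i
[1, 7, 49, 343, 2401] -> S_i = 1*7^i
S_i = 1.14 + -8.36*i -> [1.14, -7.22, -15.58, -23.94, -32.3]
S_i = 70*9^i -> [70, 630, 5670, 51030, 459270]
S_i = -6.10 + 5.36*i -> [-6.1, -0.74, 4.62, 9.98, 15.34]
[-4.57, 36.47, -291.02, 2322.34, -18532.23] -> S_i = -4.57*(-7.98)^i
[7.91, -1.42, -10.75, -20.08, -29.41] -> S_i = 7.91 + -9.33*i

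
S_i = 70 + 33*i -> [70, 103, 136, 169, 202]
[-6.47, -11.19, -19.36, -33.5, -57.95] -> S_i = -6.47*1.73^i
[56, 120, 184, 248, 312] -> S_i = 56 + 64*i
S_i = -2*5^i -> [-2, -10, -50, -250, -1250]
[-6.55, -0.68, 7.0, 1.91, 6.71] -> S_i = Random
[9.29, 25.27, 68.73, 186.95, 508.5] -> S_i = 9.29*2.72^i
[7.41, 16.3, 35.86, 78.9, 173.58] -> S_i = 7.41*2.20^i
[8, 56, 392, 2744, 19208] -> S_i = 8*7^i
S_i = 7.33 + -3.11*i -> [7.33, 4.22, 1.11, -2.0, -5.11]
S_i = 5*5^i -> [5, 25, 125, 625, 3125]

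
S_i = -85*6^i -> [-85, -510, -3060, -18360, -110160]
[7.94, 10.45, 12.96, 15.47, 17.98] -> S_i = 7.94 + 2.51*i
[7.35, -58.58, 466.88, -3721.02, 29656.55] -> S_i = 7.35*(-7.97)^i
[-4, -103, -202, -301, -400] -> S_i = -4 + -99*i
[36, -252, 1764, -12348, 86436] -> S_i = 36*-7^i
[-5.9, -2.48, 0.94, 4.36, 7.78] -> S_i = -5.90 + 3.42*i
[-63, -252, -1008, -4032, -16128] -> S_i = -63*4^i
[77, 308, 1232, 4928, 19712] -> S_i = 77*4^i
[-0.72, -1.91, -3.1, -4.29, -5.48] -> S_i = -0.72 + -1.19*i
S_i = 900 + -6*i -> [900, 894, 888, 882, 876]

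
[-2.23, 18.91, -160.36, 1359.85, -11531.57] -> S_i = -2.23*(-8.48)^i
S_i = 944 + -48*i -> [944, 896, 848, 800, 752]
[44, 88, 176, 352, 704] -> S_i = 44*2^i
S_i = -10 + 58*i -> [-10, 48, 106, 164, 222]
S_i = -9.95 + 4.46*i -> [-9.95, -5.49, -1.03, 3.43, 7.89]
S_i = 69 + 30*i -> [69, 99, 129, 159, 189]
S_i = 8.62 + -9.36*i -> [8.62, -0.74, -10.1, -19.46, -28.82]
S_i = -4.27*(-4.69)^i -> [-4.27, 20.03, -93.92, 440.5, -2065.95]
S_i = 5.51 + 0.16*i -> [5.51, 5.67, 5.83, 5.99, 6.15]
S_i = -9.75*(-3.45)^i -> [-9.75, 33.64, -116.05, 400.37, -1381.28]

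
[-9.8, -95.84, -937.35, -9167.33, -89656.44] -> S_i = -9.80*9.78^i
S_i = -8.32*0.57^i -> [-8.32, -4.74, -2.7, -1.54, -0.88]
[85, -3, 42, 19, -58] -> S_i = Random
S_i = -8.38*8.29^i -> [-8.38, -69.47, -575.91, -4774.28, -39578.76]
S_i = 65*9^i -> [65, 585, 5265, 47385, 426465]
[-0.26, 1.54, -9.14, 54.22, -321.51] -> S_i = -0.26*(-5.93)^i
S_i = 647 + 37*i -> [647, 684, 721, 758, 795]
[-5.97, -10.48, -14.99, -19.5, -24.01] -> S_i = -5.97 + -4.51*i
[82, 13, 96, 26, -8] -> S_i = Random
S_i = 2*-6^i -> [2, -12, 72, -432, 2592]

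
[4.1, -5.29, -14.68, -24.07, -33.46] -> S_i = 4.10 + -9.39*i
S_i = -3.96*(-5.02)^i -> [-3.96, 19.88, -99.79, 500.96, -2514.84]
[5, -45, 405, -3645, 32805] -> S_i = 5*-9^i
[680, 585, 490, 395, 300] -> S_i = 680 + -95*i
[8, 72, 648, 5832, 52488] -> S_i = 8*9^i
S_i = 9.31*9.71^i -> [9.31, 90.4, 877.78, 8523.29, 82761.17]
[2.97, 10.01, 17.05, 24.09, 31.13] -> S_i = 2.97 + 7.04*i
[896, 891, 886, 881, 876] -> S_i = 896 + -5*i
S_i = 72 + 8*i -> [72, 80, 88, 96, 104]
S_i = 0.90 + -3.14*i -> [0.9, -2.24, -5.38, -8.52, -11.66]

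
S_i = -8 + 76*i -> [-8, 68, 144, 220, 296]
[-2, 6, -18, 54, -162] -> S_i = -2*-3^i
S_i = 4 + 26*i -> [4, 30, 56, 82, 108]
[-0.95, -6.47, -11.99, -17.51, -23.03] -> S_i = -0.95 + -5.52*i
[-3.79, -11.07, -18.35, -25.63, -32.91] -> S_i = -3.79 + -7.28*i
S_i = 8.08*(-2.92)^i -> [8.08, -23.59, 68.89, -201.17, 587.41]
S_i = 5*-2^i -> [5, -10, 20, -40, 80]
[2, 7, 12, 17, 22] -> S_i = 2 + 5*i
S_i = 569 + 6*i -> [569, 575, 581, 587, 593]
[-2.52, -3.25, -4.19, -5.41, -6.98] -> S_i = -2.52*1.29^i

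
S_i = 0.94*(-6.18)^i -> [0.94, -5.81, 35.9, -221.87, 1371.14]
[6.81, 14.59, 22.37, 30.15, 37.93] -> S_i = 6.81 + 7.78*i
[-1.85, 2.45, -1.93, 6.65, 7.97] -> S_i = Random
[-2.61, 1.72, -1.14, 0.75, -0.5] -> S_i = -2.61*(-0.66)^i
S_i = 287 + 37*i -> [287, 324, 361, 398, 435]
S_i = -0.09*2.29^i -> [-0.09, -0.21, -0.47, -1.08, -2.48]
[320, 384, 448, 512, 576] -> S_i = 320 + 64*i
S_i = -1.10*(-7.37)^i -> [-1.1, 8.11, -59.75, 440.35, -3245.36]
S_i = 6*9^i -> [6, 54, 486, 4374, 39366]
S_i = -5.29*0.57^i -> [-5.29, -3.02, -1.72, -0.98, -0.56]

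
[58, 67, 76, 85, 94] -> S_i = 58 + 9*i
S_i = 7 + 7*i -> [7, 14, 21, 28, 35]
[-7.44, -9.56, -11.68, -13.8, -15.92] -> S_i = -7.44 + -2.12*i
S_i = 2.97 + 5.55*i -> [2.97, 8.52, 14.07, 19.62, 25.17]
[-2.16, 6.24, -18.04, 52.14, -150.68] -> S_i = -2.16*(-2.89)^i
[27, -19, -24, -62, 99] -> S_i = Random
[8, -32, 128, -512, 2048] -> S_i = 8*-4^i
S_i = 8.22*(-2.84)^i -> [8.22, -23.34, 66.3, -188.29, 534.74]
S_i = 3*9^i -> [3, 27, 243, 2187, 19683]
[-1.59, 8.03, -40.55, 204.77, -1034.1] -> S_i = -1.59*(-5.05)^i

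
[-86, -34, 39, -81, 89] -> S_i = Random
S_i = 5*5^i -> [5, 25, 125, 625, 3125]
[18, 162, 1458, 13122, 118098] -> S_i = 18*9^i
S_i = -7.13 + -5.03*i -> [-7.13, -12.16, -17.19, -22.22, -27.25]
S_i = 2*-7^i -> [2, -14, 98, -686, 4802]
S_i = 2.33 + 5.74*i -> [2.33, 8.07, 13.81, 19.55, 25.29]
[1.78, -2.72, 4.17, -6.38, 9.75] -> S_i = 1.78*(-1.53)^i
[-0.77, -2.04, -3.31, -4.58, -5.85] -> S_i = -0.77 + -1.27*i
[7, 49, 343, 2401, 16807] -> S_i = 7*7^i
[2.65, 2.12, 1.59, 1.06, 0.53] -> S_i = 2.65 + -0.53*i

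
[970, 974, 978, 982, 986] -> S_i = 970 + 4*i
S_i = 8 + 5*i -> [8, 13, 18, 23, 28]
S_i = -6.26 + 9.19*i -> [-6.26, 2.93, 12.12, 21.31, 30.5]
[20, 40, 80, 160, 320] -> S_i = 20*2^i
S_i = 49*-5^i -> [49, -245, 1225, -6125, 30625]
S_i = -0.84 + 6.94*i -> [-0.84, 6.1, 13.04, 19.98, 26.92]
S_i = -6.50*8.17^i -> [-6.5, -53.1, -433.87, -3544.7, -28960.2]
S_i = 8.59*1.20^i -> [8.59, 10.31, 12.37, 14.84, 17.81]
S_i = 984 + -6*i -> [984, 978, 972, 966, 960]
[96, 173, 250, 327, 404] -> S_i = 96 + 77*i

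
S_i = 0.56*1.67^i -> [0.56, 0.94, 1.56, 2.61, 4.36]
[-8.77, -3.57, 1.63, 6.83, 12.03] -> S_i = -8.77 + 5.20*i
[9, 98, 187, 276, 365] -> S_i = 9 + 89*i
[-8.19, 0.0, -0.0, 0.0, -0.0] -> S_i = -8.19*-0.00^i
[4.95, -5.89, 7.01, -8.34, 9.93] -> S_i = 4.95*(-1.19)^i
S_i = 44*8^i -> [44, 352, 2816, 22528, 180224]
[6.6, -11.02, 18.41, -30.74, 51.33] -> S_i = 6.60*(-1.67)^i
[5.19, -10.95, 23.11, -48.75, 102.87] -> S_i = 5.19*(-2.11)^i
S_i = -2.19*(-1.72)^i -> [-2.19, 3.77, -6.48, 11.14, -19.17]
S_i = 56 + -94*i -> [56, -38, -132, -226, -320]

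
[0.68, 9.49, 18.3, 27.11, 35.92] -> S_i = 0.68 + 8.81*i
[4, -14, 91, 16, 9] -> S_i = Random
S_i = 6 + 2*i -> [6, 8, 10, 12, 14]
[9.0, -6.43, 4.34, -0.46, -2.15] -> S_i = Random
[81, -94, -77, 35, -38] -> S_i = Random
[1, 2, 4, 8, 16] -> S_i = 1*2^i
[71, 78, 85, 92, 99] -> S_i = 71 + 7*i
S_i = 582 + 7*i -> [582, 589, 596, 603, 610]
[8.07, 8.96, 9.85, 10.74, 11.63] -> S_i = 8.07 + 0.89*i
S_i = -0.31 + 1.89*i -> [-0.31, 1.58, 3.47, 5.36, 7.25]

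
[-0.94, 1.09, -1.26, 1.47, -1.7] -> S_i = -0.94*(-1.16)^i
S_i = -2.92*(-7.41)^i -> [-2.92, 21.64, -160.33, 1188.06, -8803.51]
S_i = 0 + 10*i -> [0, 10, 20, 30, 40]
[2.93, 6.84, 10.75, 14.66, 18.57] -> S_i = 2.93 + 3.91*i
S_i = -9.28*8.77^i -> [-9.28, -81.39, -713.75, -6259.6, -54896.71]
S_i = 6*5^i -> [6, 30, 150, 750, 3750]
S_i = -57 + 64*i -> [-57, 7, 71, 135, 199]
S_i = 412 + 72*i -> [412, 484, 556, 628, 700]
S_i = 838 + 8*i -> [838, 846, 854, 862, 870]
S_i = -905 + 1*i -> [-905, -904, -903, -902, -901]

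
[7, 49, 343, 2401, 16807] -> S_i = 7*7^i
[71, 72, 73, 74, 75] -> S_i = 71 + 1*i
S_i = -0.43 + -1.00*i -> [-0.43, -1.43, -2.43, -3.43, -4.43]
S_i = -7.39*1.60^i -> [-7.39, -11.82, -18.92, -30.27, -48.43]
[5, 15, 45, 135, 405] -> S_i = 5*3^i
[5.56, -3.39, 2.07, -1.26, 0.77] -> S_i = 5.56*(-0.61)^i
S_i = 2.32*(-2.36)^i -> [2.32, -5.48, 12.92, -30.49, 71.97]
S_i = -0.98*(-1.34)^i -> [-0.98, 1.31, -1.76, 2.36, -3.16]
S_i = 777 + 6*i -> [777, 783, 789, 795, 801]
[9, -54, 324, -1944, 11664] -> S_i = 9*-6^i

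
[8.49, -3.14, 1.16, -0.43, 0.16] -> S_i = 8.49*(-0.37)^i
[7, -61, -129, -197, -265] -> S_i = 7 + -68*i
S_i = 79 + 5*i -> [79, 84, 89, 94, 99]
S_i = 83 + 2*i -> [83, 85, 87, 89, 91]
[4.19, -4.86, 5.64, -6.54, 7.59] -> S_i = 4.19*(-1.16)^i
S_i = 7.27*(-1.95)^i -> [7.27, -14.18, 27.64, -53.91, 105.12]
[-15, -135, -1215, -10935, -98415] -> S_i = -15*9^i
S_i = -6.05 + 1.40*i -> [-6.05, -4.65, -3.25, -1.85, -0.45]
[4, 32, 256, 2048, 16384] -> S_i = 4*8^i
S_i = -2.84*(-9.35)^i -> [-2.84, 26.55, -248.28, 2321.42, -21705.25]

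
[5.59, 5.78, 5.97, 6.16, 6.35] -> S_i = 5.59 + 0.19*i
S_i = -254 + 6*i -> [-254, -248, -242, -236, -230]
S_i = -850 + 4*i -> [-850, -846, -842, -838, -834]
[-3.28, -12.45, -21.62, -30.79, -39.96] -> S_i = -3.28 + -9.17*i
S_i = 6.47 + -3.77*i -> [6.47, 2.7, -1.07, -4.84, -8.61]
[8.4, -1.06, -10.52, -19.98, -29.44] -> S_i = 8.40 + -9.46*i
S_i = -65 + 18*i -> [-65, -47, -29, -11, 7]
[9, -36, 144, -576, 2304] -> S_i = 9*-4^i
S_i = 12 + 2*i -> [12, 14, 16, 18, 20]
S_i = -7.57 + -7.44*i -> [-7.57, -15.01, -22.45, -29.89, -37.33]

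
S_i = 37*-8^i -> [37, -296, 2368, -18944, 151552]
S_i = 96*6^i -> [96, 576, 3456, 20736, 124416]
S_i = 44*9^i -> [44, 396, 3564, 32076, 288684]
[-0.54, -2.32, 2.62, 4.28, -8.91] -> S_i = Random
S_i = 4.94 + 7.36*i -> [4.94, 12.3, 19.66, 27.02, 34.38]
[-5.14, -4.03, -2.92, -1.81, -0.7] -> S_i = -5.14 + 1.11*i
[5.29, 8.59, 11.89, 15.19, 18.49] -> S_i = 5.29 + 3.30*i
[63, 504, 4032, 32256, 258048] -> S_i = 63*8^i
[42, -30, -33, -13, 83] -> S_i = Random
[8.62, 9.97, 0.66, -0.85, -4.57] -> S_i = Random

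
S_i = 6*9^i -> [6, 54, 486, 4374, 39366]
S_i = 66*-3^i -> [66, -198, 594, -1782, 5346]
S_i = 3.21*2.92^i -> [3.21, 9.37, 27.37, 79.92, 233.37]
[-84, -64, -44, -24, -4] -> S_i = -84 + 20*i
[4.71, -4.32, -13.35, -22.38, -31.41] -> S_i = 4.71 + -9.03*i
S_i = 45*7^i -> [45, 315, 2205, 15435, 108045]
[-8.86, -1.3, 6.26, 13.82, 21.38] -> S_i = -8.86 + 7.56*i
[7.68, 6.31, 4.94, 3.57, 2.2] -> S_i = 7.68 + -1.37*i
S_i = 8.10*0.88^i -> [8.1, 7.13, 6.27, 5.52, 4.86]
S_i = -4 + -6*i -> [-4, -10, -16, -22, -28]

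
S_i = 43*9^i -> [43, 387, 3483, 31347, 282123]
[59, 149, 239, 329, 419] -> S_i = 59 + 90*i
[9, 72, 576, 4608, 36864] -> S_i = 9*8^i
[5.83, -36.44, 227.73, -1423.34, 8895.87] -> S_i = 5.83*(-6.25)^i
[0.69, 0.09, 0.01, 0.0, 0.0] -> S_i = 0.69*0.13^i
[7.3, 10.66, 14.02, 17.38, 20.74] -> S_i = 7.30 + 3.36*i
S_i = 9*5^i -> [9, 45, 225, 1125, 5625]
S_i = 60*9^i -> [60, 540, 4860, 43740, 393660]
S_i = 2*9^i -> [2, 18, 162, 1458, 13122]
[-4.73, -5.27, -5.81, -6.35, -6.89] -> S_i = -4.73 + -0.54*i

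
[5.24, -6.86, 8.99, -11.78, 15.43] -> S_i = 5.24*(-1.31)^i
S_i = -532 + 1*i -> [-532, -531, -530, -529, -528]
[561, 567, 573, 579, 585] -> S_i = 561 + 6*i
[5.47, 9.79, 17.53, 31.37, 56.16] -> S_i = 5.47*1.79^i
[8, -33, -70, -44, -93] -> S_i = Random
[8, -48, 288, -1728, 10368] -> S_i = 8*-6^i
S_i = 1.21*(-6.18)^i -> [1.21, -7.48, 46.21, -285.6, 1764.98]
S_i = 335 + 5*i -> [335, 340, 345, 350, 355]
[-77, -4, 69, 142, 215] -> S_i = -77 + 73*i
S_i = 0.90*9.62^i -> [0.9, 8.66, 83.29, 801.25, 7708.02]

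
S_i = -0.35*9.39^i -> [-0.35, -3.29, -30.86, -289.78, -2721.01]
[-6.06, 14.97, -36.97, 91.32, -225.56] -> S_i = -6.06*(-2.47)^i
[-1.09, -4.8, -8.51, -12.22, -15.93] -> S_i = -1.09 + -3.71*i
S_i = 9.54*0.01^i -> [9.54, 0.1, 0.0, 0.0, 0.0]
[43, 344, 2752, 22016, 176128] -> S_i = 43*8^i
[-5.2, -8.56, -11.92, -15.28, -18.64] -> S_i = -5.20 + -3.36*i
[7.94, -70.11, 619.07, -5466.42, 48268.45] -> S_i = 7.94*(-8.83)^i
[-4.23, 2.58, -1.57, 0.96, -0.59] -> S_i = -4.23*(-0.61)^i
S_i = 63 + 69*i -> [63, 132, 201, 270, 339]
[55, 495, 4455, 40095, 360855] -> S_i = 55*9^i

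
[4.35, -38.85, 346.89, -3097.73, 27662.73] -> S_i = 4.35*(-8.93)^i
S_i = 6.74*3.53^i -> [6.74, 23.79, 83.99, 296.47, 1046.55]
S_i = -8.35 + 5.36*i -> [-8.35, -2.99, 2.37, 7.73, 13.09]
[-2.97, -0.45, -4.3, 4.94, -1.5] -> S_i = Random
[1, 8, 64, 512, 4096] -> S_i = 1*8^i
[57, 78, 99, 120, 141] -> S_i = 57 + 21*i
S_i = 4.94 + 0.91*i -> [4.94, 5.85, 6.76, 7.67, 8.58]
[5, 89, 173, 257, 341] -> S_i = 5 + 84*i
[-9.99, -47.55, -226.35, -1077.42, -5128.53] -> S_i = -9.99*4.76^i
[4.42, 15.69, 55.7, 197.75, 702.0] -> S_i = 4.42*3.55^i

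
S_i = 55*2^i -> [55, 110, 220, 440, 880]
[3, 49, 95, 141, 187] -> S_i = 3 + 46*i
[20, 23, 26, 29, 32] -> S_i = 20 + 3*i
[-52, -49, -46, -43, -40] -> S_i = -52 + 3*i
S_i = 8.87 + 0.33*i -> [8.87, 9.2, 9.53, 9.86, 10.19]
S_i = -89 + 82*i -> [-89, -7, 75, 157, 239]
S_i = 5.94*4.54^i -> [5.94, 26.97, 122.43, 555.85, 2523.54]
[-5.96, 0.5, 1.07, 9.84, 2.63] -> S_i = Random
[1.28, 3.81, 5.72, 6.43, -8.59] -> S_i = Random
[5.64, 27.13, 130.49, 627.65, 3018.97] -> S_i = 5.64*4.81^i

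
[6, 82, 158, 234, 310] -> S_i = 6 + 76*i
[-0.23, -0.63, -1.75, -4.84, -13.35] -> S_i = -0.23*2.76^i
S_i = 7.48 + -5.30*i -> [7.48, 2.18, -3.12, -8.42, -13.72]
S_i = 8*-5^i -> [8, -40, 200, -1000, 5000]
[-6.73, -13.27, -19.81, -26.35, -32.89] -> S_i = -6.73 + -6.54*i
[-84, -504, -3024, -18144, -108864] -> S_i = -84*6^i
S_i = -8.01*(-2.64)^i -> [-8.01, 21.15, -55.83, 147.38, -389.09]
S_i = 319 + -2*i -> [319, 317, 315, 313, 311]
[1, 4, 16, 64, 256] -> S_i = 1*4^i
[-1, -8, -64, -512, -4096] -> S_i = -1*8^i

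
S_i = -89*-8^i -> [-89, 712, -5696, 45568, -364544]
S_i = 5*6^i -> [5, 30, 180, 1080, 6480]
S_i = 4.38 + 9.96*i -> [4.38, 14.34, 24.3, 34.26, 44.22]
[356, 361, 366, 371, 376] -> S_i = 356 + 5*i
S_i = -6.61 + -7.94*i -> [-6.61, -14.55, -22.49, -30.43, -38.37]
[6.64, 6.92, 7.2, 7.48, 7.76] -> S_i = 6.64 + 0.28*i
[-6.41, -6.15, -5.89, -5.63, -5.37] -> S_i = -6.41 + 0.26*i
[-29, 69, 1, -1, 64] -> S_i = Random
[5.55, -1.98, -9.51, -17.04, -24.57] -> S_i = 5.55 + -7.53*i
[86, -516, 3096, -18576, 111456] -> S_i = 86*-6^i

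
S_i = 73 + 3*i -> [73, 76, 79, 82, 85]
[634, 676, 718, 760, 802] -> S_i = 634 + 42*i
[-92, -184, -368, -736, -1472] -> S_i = -92*2^i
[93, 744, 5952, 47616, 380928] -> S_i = 93*8^i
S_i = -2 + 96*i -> [-2, 94, 190, 286, 382]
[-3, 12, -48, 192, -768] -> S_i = -3*-4^i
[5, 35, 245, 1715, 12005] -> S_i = 5*7^i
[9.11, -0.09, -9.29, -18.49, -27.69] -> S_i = 9.11 + -9.20*i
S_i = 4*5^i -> [4, 20, 100, 500, 2500]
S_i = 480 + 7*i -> [480, 487, 494, 501, 508]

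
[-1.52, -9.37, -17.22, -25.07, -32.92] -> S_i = -1.52 + -7.85*i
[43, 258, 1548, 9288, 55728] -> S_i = 43*6^i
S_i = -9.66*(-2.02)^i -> [-9.66, 19.51, -39.42, 79.62, -160.84]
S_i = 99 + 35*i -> [99, 134, 169, 204, 239]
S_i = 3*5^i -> [3, 15, 75, 375, 1875]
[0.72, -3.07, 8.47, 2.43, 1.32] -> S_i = Random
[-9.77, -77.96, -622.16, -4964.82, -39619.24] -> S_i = -9.77*7.98^i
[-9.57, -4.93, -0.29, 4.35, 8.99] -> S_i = -9.57 + 4.64*i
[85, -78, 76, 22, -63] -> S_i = Random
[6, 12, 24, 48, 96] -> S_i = 6*2^i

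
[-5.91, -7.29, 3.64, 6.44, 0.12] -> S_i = Random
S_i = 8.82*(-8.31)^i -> [8.82, -73.29, 609.07, -5061.41, 42060.33]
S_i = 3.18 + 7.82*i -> [3.18, 11.0, 18.82, 26.64, 34.46]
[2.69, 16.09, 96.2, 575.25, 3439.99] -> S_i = 2.69*5.98^i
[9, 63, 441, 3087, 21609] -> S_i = 9*7^i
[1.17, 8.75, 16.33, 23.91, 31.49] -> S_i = 1.17 + 7.58*i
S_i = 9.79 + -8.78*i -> [9.79, 1.01, -7.77, -16.55, -25.33]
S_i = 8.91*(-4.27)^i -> [8.91, -38.05, 162.46, -693.68, 2962.03]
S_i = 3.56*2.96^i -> [3.56, 10.54, 31.19, 92.33, 273.29]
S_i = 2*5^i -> [2, 10, 50, 250, 1250]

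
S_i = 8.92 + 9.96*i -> [8.92, 18.88, 28.84, 38.8, 48.76]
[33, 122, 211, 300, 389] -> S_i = 33 + 89*i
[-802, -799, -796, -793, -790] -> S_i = -802 + 3*i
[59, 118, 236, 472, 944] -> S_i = 59*2^i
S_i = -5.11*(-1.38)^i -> [-5.11, 7.05, -9.73, 13.43, -18.53]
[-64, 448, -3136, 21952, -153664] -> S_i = -64*-7^i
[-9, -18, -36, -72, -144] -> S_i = -9*2^i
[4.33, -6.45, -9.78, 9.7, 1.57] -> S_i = Random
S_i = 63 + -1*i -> [63, 62, 61, 60, 59]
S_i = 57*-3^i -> [57, -171, 513, -1539, 4617]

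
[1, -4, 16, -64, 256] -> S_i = 1*-4^i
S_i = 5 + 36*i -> [5, 41, 77, 113, 149]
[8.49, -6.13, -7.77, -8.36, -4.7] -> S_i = Random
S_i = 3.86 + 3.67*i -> [3.86, 7.53, 11.2, 14.87, 18.54]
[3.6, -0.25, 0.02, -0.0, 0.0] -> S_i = 3.60*(-0.07)^i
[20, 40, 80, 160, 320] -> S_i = 20*2^i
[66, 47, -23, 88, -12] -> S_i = Random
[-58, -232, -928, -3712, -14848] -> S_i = -58*4^i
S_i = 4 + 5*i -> [4, 9, 14, 19, 24]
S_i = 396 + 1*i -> [396, 397, 398, 399, 400]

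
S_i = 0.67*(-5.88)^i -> [0.67, -3.94, 23.16, -136.21, 800.91]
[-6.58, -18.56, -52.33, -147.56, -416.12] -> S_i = -6.58*2.82^i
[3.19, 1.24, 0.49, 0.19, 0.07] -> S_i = 3.19*0.39^i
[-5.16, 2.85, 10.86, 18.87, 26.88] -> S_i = -5.16 + 8.01*i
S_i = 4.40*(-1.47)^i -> [4.4, -6.47, 9.51, -13.98, 20.55]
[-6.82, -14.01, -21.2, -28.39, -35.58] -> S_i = -6.82 + -7.19*i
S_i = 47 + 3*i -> [47, 50, 53, 56, 59]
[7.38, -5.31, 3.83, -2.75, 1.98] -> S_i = 7.38*(-0.72)^i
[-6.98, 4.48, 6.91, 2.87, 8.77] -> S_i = Random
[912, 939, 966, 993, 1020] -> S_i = 912 + 27*i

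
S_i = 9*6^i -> [9, 54, 324, 1944, 11664]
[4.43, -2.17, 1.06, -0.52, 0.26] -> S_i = 4.43*(-0.49)^i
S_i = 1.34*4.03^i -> [1.34, 5.4, 21.76, 87.7, 353.45]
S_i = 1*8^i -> [1, 8, 64, 512, 4096]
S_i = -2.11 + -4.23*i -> [-2.11, -6.34, -10.57, -14.8, -19.03]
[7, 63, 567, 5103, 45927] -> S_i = 7*9^i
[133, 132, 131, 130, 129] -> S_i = 133 + -1*i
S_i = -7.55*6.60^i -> [-7.55, -49.83, -328.88, -2170.59, -14325.93]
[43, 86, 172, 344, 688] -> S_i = 43*2^i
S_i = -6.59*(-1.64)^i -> [-6.59, 10.81, -17.72, 29.07, -47.67]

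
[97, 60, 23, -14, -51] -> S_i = 97 + -37*i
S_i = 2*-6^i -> [2, -12, 72, -432, 2592]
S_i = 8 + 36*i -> [8, 44, 80, 116, 152]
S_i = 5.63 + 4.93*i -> [5.63, 10.56, 15.49, 20.42, 25.35]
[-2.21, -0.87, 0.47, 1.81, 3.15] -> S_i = -2.21 + 1.34*i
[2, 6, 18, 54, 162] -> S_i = 2*3^i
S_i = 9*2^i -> [9, 18, 36, 72, 144]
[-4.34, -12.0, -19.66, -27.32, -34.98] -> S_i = -4.34 + -7.66*i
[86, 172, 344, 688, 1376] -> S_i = 86*2^i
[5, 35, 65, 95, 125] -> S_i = 5 + 30*i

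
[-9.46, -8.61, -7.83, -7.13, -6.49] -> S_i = -9.46*0.91^i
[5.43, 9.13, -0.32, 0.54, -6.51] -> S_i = Random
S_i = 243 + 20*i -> [243, 263, 283, 303, 323]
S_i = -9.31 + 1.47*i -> [-9.31, -7.84, -6.37, -4.9, -3.43]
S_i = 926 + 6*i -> [926, 932, 938, 944, 950]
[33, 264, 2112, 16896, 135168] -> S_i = 33*8^i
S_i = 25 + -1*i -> [25, 24, 23, 22, 21]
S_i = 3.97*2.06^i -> [3.97, 8.18, 16.85, 34.71, 71.49]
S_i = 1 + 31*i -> [1, 32, 63, 94, 125]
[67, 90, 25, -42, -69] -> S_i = Random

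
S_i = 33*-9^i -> [33, -297, 2673, -24057, 216513]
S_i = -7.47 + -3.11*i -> [-7.47, -10.58, -13.69, -16.8, -19.91]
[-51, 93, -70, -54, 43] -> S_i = Random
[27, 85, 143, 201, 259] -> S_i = 27 + 58*i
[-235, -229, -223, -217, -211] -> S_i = -235 + 6*i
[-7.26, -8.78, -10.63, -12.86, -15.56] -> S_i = -7.26*1.21^i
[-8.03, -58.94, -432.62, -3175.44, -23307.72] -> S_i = -8.03*7.34^i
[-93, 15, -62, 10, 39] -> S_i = Random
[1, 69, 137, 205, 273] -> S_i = 1 + 68*i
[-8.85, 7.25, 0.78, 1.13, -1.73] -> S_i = Random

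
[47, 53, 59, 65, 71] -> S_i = 47 + 6*i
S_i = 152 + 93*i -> [152, 245, 338, 431, 524]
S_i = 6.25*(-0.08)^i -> [6.25, -0.5, 0.04, -0.0, 0.0]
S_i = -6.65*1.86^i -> [-6.65, -12.37, -23.01, -42.79, -79.59]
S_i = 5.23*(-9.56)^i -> [5.23, -50.0, 477.99, -4569.57, 43685.09]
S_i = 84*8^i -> [84, 672, 5376, 43008, 344064]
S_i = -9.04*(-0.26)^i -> [-9.04, 2.35, -0.61, 0.16, -0.04]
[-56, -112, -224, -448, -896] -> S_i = -56*2^i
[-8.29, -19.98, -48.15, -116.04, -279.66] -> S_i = -8.29*2.41^i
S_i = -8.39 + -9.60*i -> [-8.39, -17.99, -27.59, -37.19, -46.79]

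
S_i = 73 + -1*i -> [73, 72, 71, 70, 69]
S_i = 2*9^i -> [2, 18, 162, 1458, 13122]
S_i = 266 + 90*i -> [266, 356, 446, 536, 626]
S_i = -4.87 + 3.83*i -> [-4.87, -1.04, 2.79, 6.62, 10.45]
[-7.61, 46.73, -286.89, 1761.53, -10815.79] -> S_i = -7.61*(-6.14)^i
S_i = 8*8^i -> [8, 64, 512, 4096, 32768]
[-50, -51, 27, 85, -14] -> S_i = Random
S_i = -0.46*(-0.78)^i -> [-0.46, 0.36, -0.28, 0.22, -0.17]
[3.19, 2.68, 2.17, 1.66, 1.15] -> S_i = 3.19 + -0.51*i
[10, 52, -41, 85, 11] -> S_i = Random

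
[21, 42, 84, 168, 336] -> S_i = 21*2^i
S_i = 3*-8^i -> [3, -24, 192, -1536, 12288]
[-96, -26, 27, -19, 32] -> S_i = Random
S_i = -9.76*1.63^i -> [-9.76, -15.91, -25.93, -42.27, -68.9]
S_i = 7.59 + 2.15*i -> [7.59, 9.74, 11.89, 14.04, 16.19]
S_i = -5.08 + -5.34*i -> [-5.08, -10.42, -15.76, -21.1, -26.44]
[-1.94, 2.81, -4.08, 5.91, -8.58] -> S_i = -1.94*(-1.45)^i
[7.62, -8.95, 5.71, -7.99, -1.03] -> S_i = Random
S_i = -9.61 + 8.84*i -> [-9.61, -0.77, 8.07, 16.91, 25.75]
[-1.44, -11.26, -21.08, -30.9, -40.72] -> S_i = -1.44 + -9.82*i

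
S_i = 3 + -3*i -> [3, 0, -3, -6, -9]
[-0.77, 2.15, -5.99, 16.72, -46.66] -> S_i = -0.77*(-2.79)^i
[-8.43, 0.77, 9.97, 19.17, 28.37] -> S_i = -8.43 + 9.20*i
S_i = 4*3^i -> [4, 12, 36, 108, 324]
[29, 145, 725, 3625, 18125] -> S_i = 29*5^i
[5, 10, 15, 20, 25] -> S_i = 5 + 5*i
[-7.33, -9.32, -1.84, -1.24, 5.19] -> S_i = Random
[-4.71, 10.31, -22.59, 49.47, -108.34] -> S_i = -4.71*(-2.19)^i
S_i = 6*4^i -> [6, 24, 96, 384, 1536]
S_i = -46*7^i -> [-46, -322, -2254, -15778, -110446]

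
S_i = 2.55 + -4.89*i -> [2.55, -2.34, -7.23, -12.12, -17.01]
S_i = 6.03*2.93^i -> [6.03, 17.67, 51.77, 151.68, 444.41]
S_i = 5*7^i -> [5, 35, 245, 1715, 12005]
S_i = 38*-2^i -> [38, -76, 152, -304, 608]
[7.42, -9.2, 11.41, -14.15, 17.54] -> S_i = 7.42*(-1.24)^i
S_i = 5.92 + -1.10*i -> [5.92, 4.82, 3.72, 2.62, 1.52]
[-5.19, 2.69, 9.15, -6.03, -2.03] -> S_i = Random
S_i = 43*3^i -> [43, 129, 387, 1161, 3483]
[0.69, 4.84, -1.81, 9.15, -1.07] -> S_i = Random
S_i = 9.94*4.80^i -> [9.94, 47.71, 229.02, 1099.28, 5276.57]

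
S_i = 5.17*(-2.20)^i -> [5.17, -11.37, 25.02, -55.05, 121.11]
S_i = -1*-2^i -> [-1, 2, -4, 8, -16]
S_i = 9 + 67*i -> [9, 76, 143, 210, 277]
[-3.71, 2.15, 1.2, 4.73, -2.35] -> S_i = Random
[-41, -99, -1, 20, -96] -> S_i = Random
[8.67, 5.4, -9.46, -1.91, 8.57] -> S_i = Random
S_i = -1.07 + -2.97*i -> [-1.07, -4.04, -7.01, -9.98, -12.95]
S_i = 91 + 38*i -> [91, 129, 167, 205, 243]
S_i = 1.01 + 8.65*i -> [1.01, 9.66, 18.31, 26.96, 35.61]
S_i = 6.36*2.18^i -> [6.36, 13.86, 30.23, 65.89, 143.64]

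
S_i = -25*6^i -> [-25, -150, -900, -5400, -32400]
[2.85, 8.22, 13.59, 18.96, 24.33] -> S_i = 2.85 + 5.37*i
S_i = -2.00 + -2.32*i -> [-2.0, -4.32, -6.64, -8.96, -11.28]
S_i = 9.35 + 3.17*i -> [9.35, 12.52, 15.69, 18.86, 22.03]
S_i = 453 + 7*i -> [453, 460, 467, 474, 481]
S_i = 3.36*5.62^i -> [3.36, 18.88, 106.12, 596.41, 3351.85]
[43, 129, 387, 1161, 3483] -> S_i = 43*3^i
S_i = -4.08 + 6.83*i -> [-4.08, 2.75, 9.58, 16.41, 23.24]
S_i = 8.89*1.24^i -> [8.89, 11.02, 13.67, 16.95, 21.02]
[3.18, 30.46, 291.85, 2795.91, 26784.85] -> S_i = 3.18*9.58^i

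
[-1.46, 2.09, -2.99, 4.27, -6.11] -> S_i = -1.46*(-1.43)^i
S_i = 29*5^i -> [29, 145, 725, 3625, 18125]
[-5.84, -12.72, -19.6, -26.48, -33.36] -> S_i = -5.84 + -6.88*i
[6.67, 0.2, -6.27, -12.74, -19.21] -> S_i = 6.67 + -6.47*i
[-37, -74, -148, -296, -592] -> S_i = -37*2^i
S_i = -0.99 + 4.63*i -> [-0.99, 3.64, 8.27, 12.9, 17.53]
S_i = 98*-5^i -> [98, -490, 2450, -12250, 61250]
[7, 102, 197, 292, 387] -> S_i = 7 + 95*i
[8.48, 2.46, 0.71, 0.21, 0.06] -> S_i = 8.48*0.29^i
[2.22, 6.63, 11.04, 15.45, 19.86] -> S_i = 2.22 + 4.41*i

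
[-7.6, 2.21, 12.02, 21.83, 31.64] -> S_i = -7.60 + 9.81*i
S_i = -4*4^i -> [-4, -16, -64, -256, -1024]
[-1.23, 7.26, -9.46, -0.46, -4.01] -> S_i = Random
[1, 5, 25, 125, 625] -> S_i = 1*5^i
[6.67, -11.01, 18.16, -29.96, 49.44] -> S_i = 6.67*(-1.65)^i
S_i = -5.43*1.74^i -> [-5.43, -9.45, -16.44, -28.61, -49.77]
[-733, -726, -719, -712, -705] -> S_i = -733 + 7*i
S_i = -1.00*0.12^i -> [-1.0, -0.12, -0.01, -0.0, -0.0]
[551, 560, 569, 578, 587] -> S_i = 551 + 9*i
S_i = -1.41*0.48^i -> [-1.41, -0.68, -0.32, -0.16, -0.07]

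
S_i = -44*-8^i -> [-44, 352, -2816, 22528, -180224]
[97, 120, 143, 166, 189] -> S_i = 97 + 23*i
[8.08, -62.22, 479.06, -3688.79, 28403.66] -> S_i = 8.08*(-7.70)^i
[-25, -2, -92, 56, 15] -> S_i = Random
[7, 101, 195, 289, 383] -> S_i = 7 + 94*i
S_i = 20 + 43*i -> [20, 63, 106, 149, 192]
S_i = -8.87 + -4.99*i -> [-8.87, -13.86, -18.85, -23.84, -28.83]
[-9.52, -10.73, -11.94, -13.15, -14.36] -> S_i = -9.52 + -1.21*i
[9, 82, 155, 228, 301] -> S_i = 9 + 73*i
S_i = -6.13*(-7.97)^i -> [-6.13, 48.86, -389.38, 3103.38, -24733.97]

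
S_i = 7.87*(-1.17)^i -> [7.87, -9.21, 10.77, -12.6, 14.75]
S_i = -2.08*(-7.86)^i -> [-2.08, 16.35, -128.5, 1010.02, -7938.78]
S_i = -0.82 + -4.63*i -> [-0.82, -5.45, -10.08, -14.71, -19.34]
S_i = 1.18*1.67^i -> [1.18, 1.97, 3.29, 5.5, 9.18]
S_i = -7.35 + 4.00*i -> [-7.35, -3.35, 0.65, 4.65, 8.65]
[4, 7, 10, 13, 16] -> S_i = 4 + 3*i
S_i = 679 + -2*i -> [679, 677, 675, 673, 671]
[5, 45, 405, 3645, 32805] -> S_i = 5*9^i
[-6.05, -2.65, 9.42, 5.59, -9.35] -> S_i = Random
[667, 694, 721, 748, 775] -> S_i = 667 + 27*i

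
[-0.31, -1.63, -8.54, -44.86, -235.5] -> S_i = -0.31*5.25^i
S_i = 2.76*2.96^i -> [2.76, 8.17, 24.18, 71.58, 211.87]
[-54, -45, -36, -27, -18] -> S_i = -54 + 9*i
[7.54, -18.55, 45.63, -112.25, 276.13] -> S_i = 7.54*(-2.46)^i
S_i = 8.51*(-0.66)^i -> [8.51, -5.62, 3.71, -2.45, 1.61]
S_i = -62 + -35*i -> [-62, -97, -132, -167, -202]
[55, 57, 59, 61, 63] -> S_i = 55 + 2*i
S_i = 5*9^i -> [5, 45, 405, 3645, 32805]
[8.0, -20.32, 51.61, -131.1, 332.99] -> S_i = 8.00*(-2.54)^i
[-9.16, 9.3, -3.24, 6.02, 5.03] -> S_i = Random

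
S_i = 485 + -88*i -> [485, 397, 309, 221, 133]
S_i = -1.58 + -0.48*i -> [-1.58, -2.06, -2.54, -3.02, -3.5]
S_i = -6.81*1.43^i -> [-6.81, -9.74, -13.93, -19.91, -28.48]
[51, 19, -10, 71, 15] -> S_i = Random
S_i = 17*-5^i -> [17, -85, 425, -2125, 10625]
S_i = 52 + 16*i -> [52, 68, 84, 100, 116]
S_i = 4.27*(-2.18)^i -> [4.27, -9.31, 20.29, -44.24, 96.44]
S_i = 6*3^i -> [6, 18, 54, 162, 486]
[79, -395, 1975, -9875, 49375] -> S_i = 79*-5^i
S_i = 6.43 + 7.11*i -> [6.43, 13.54, 20.65, 27.76, 34.87]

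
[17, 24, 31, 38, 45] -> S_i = 17 + 7*i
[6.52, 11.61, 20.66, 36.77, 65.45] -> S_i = 6.52*1.78^i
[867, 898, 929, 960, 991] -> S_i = 867 + 31*i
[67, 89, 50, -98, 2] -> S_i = Random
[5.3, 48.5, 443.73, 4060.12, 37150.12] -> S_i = 5.30*9.15^i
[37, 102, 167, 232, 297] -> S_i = 37 + 65*i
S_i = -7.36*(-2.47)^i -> [-7.36, 18.18, -44.9, 110.91, -273.95]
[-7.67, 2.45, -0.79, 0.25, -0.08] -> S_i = -7.67*(-0.32)^i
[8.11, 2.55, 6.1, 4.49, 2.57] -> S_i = Random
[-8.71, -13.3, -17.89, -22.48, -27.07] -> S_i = -8.71 + -4.59*i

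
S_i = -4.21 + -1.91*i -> [-4.21, -6.12, -8.03, -9.94, -11.85]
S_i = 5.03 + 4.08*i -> [5.03, 9.11, 13.19, 17.27, 21.35]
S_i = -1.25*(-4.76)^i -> [-1.25, 5.95, -28.32, 134.81, -641.71]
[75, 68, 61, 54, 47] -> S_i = 75 + -7*i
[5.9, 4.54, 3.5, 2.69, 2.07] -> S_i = 5.90*0.77^i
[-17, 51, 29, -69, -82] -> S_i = Random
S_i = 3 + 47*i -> [3, 50, 97, 144, 191]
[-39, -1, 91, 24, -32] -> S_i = Random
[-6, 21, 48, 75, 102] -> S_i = -6 + 27*i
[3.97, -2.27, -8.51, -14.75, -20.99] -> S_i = 3.97 + -6.24*i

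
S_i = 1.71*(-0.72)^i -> [1.71, -1.23, 0.89, -0.64, 0.46]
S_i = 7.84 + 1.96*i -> [7.84, 9.8, 11.76, 13.72, 15.68]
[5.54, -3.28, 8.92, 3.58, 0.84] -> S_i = Random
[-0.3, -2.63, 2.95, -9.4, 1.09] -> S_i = Random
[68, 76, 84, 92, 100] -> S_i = 68 + 8*i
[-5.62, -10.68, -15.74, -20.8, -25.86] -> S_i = -5.62 + -5.06*i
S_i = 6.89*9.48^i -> [6.89, 65.32, 619.21, 5870.08, 55648.39]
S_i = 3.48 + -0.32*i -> [3.48, 3.16, 2.84, 2.52, 2.2]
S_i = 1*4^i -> [1, 4, 16, 64, 256]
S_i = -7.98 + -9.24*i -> [-7.98, -17.22, -26.46, -35.7, -44.94]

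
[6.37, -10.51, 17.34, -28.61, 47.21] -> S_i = 6.37*(-1.65)^i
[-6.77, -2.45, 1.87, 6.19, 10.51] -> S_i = -6.77 + 4.32*i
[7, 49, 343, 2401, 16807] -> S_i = 7*7^i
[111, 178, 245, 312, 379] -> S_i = 111 + 67*i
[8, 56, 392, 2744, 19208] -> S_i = 8*7^i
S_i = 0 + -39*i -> [0, -39, -78, -117, -156]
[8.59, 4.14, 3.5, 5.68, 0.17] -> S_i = Random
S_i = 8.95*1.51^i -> [8.95, 13.51, 20.41, 30.81, 46.53]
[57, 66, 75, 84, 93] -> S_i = 57 + 9*i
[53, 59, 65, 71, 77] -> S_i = 53 + 6*i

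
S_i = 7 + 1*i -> [7, 8, 9, 10, 11]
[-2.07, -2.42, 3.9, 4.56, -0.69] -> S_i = Random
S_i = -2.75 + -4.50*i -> [-2.75, -7.25, -11.75, -16.25, -20.75]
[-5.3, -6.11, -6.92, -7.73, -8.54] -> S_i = -5.30 + -0.81*i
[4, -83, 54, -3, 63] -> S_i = Random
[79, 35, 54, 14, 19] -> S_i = Random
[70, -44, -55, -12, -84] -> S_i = Random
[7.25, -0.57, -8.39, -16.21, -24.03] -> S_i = 7.25 + -7.82*i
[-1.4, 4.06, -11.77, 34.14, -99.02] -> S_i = -1.40*(-2.90)^i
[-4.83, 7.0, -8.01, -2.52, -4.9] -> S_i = Random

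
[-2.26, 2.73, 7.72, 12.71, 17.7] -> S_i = -2.26 + 4.99*i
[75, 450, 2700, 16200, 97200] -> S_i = 75*6^i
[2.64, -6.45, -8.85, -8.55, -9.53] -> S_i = Random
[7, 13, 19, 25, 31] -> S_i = 7 + 6*i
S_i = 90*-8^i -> [90, -720, 5760, -46080, 368640]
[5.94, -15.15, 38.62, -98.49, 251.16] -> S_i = 5.94*(-2.55)^i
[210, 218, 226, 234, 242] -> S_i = 210 + 8*i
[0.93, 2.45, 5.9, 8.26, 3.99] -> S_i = Random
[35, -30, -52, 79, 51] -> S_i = Random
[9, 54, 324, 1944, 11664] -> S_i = 9*6^i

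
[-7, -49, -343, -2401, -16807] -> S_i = -7*7^i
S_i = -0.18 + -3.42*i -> [-0.18, -3.6, -7.02, -10.44, -13.86]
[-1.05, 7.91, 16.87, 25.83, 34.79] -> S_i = -1.05 + 8.96*i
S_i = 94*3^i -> [94, 282, 846, 2538, 7614]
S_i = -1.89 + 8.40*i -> [-1.89, 6.51, 14.91, 23.31, 31.71]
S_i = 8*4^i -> [8, 32, 128, 512, 2048]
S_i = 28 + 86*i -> [28, 114, 200, 286, 372]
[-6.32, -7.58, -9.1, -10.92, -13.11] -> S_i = -6.32*1.20^i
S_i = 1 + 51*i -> [1, 52, 103, 154, 205]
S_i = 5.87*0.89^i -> [5.87, 5.22, 4.65, 4.14, 3.68]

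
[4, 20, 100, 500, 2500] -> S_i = 4*5^i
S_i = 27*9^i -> [27, 243, 2187, 19683, 177147]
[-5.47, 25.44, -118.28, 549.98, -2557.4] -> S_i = -5.47*(-4.65)^i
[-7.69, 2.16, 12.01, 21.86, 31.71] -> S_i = -7.69 + 9.85*i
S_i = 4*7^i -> [4, 28, 196, 1372, 9604]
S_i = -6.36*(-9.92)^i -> [-6.36, 63.09, -625.86, 6208.58, -61589.09]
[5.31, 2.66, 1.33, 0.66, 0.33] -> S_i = 5.31*0.50^i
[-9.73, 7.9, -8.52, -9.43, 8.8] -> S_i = Random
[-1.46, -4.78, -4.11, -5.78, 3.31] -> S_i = Random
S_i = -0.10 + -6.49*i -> [-0.1, -6.59, -13.08, -19.57, -26.06]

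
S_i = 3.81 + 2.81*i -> [3.81, 6.62, 9.43, 12.24, 15.05]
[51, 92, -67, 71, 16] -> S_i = Random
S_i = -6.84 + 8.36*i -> [-6.84, 1.52, 9.88, 18.24, 26.6]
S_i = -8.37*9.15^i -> [-8.37, -76.59, -700.76, -6411.93, -58669.16]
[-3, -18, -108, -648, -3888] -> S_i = -3*6^i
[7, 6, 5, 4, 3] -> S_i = 7 + -1*i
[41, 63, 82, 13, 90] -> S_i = Random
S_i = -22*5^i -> [-22, -110, -550, -2750, -13750]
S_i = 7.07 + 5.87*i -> [7.07, 12.94, 18.81, 24.68, 30.55]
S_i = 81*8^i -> [81, 648, 5184, 41472, 331776]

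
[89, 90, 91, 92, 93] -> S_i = 89 + 1*i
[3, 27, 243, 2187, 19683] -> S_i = 3*9^i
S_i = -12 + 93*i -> [-12, 81, 174, 267, 360]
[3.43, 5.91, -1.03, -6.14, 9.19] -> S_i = Random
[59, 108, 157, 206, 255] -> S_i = 59 + 49*i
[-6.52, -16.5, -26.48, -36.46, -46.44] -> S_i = -6.52 + -9.98*i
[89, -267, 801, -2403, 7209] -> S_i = 89*-3^i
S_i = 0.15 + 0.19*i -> [0.15, 0.34, 0.53, 0.72, 0.91]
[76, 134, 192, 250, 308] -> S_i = 76 + 58*i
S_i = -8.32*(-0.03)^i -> [-8.32, 0.25, -0.01, 0.0, -0.0]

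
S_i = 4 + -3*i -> [4, 1, -2, -5, -8]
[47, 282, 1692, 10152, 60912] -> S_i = 47*6^i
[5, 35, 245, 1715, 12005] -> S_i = 5*7^i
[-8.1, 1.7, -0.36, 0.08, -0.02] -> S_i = -8.10*(-0.21)^i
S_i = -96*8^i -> [-96, -768, -6144, -49152, -393216]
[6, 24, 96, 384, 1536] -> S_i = 6*4^i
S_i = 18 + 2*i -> [18, 20, 22, 24, 26]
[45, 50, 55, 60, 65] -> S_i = 45 + 5*i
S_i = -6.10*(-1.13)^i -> [-6.1, 6.89, -7.79, 8.8, -9.95]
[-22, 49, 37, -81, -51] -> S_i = Random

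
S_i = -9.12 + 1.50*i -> [-9.12, -7.62, -6.12, -4.62, -3.12]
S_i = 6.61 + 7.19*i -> [6.61, 13.8, 20.99, 28.18, 35.37]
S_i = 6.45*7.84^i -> [6.45, 50.57, 396.45, 3108.19, 24368.23]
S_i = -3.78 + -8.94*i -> [-3.78, -12.72, -21.66, -30.6, -39.54]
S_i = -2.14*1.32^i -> [-2.14, -2.82, -3.73, -4.92, -6.5]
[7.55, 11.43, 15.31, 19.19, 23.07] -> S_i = 7.55 + 3.88*i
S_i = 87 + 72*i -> [87, 159, 231, 303, 375]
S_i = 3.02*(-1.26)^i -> [3.02, -3.81, 4.79, -6.04, 7.61]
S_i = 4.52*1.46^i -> [4.52, 6.6, 9.63, 14.07, 20.54]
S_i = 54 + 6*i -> [54, 60, 66, 72, 78]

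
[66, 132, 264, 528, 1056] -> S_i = 66*2^i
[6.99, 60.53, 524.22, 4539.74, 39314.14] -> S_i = 6.99*8.66^i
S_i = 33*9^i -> [33, 297, 2673, 24057, 216513]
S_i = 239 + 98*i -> [239, 337, 435, 533, 631]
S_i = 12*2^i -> [12, 24, 48, 96, 192]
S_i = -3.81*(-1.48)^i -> [-3.81, 5.64, -8.35, 12.35, -18.28]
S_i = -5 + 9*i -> [-5, 4, 13, 22, 31]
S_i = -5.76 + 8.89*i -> [-5.76, 3.13, 12.02, 20.91, 29.8]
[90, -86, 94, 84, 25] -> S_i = Random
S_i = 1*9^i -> [1, 9, 81, 729, 6561]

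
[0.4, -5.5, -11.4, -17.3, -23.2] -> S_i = 0.40 + -5.90*i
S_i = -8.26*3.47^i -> [-8.26, -28.66, -99.46, -345.12, -1197.56]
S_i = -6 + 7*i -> [-6, 1, 8, 15, 22]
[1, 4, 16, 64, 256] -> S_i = 1*4^i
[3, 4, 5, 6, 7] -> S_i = 3 + 1*i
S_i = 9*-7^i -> [9, -63, 441, -3087, 21609]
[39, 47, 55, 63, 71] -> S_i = 39 + 8*i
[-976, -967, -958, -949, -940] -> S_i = -976 + 9*i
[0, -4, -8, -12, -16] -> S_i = 0 + -4*i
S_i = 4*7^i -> [4, 28, 196, 1372, 9604]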